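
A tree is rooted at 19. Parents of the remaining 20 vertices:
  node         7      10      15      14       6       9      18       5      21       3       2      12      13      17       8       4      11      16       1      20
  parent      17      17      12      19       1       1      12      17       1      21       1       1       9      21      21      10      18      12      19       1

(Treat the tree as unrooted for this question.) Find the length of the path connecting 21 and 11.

21 – 1 – 12 – 18 – 11: 4 edges.

4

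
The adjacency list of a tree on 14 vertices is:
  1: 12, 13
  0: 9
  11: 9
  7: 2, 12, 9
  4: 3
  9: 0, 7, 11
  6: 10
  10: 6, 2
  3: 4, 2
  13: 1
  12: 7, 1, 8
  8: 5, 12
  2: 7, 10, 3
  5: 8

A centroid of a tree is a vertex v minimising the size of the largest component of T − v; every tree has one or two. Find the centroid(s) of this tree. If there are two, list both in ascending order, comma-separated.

7

Delete 7: the remaining components have sizes 5, 5, 3. Max 5 ≤ 7, so 7 is a centroid.
Every other node leaves some component of size > 7, so the centroid is unique.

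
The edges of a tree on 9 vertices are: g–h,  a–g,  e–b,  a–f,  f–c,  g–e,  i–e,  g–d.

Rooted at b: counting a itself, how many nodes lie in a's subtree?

a's subtree: {a, f, c}, size 3.

3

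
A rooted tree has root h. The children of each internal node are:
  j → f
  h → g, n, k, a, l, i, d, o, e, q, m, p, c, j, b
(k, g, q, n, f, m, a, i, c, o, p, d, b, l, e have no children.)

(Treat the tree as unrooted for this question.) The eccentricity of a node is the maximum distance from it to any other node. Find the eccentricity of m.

3

Distances from m peak at 3, attained at f.
m–h–j–f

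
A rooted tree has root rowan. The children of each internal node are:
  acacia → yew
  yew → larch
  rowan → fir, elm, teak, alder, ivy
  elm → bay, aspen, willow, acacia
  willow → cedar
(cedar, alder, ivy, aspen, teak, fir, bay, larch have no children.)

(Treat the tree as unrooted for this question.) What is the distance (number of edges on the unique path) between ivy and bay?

3

Walking from ivy: ivy–rowan–elm–bay. Length 3.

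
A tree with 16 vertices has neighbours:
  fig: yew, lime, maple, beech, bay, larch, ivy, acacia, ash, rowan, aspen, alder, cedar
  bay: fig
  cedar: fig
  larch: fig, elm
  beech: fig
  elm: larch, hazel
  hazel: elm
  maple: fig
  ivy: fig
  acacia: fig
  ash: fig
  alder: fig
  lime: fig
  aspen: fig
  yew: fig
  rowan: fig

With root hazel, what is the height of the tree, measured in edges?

The longest root-to-leaf path is hazel → elm → larch → fig → maple (4 edges).

4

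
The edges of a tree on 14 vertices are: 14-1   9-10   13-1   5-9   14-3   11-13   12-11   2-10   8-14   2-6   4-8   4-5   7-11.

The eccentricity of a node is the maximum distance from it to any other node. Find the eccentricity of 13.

The node farthest from 13 is 6, via 13–1–14–8–4–5–9–10–2–6 — 9 edges.

9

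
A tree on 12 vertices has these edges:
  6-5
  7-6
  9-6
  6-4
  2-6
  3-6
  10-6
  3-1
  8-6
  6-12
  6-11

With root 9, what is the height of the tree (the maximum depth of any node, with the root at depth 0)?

The longest root-to-leaf path is 9–6–3–1 (3 edges).

3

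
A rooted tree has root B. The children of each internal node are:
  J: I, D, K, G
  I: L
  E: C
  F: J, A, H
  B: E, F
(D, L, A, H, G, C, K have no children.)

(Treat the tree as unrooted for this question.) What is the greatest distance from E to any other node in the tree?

5

Distances from E peak at 5, attained at L.
E-B-F-J-I-L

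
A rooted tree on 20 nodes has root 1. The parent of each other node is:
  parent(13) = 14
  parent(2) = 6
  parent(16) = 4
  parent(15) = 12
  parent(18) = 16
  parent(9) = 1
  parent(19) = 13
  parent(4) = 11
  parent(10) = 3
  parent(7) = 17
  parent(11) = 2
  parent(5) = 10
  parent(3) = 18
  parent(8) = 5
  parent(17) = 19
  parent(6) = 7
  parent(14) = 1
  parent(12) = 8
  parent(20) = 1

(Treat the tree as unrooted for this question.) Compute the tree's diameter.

18

A longest path is 15 – 12 – 8 – 5 – 10 – 3 – 18 – 16 – 4 – 11 – 2 – 6 – 7 – 17 – 19 – 13 – 14 – 1 – 9, with 18 edges.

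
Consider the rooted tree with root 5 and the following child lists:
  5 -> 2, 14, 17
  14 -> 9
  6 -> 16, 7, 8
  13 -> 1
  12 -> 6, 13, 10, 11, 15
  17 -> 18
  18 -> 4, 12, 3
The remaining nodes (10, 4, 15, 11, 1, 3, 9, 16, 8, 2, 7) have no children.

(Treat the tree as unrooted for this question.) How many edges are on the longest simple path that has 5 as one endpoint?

The node farthest from 5 is 8 (16, 7, 1 also at distance 5), via 5-17-18-12-6-8 — 5 edges.

5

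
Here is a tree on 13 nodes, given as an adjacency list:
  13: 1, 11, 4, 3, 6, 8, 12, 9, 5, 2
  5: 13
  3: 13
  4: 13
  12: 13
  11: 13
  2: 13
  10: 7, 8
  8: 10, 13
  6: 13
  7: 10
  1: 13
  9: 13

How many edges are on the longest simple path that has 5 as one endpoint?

4

A farthest node from 5 is 7.
The path 5-13-8-10-7 has 4 edges.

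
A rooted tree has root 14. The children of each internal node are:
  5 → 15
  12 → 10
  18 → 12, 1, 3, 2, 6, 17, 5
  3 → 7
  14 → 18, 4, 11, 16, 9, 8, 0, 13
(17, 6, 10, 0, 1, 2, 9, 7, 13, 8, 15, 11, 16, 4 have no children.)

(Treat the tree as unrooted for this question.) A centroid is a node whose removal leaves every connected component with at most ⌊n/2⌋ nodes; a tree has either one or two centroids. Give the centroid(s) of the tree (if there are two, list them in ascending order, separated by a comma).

If 18 is removed the pieces have sizes 8, 2, 2, 2, 1, 1, 1, 1, all ≤ ⌊19/2⌋ = 9.
No neighbour of 18 does as well, so 18 is the unique centroid.

18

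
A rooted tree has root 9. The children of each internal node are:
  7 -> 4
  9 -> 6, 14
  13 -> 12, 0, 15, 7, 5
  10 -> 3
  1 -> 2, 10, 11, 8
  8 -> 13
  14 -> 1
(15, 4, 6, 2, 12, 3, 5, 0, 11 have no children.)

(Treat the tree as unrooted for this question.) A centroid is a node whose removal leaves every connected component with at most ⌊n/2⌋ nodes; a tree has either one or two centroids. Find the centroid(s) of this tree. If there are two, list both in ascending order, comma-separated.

Delete 8: the remaining components have sizes 8, 7. Max 8 ≤ 8, so 8 is a centroid.
Its neighbour 1 also leaves a largest component of size 8, so both are centroids.

1, 8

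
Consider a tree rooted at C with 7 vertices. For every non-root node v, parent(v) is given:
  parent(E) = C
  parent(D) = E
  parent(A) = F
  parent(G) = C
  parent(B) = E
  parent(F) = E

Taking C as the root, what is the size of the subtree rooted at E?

Descendants of E (including itself): E, F, D, B, A. That's 5.

5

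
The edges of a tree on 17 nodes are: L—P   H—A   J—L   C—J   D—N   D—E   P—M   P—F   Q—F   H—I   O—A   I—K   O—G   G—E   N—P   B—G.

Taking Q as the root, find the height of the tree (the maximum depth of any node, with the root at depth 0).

K sits deepest: Q-F-P-N-D-E-G-O-A-H-I-K — 11 edges from the root.

11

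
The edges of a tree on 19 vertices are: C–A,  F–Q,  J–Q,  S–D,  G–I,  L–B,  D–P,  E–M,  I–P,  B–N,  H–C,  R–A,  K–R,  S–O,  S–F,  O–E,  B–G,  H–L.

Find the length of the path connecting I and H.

I–G–B–L–H: 4 edges.

4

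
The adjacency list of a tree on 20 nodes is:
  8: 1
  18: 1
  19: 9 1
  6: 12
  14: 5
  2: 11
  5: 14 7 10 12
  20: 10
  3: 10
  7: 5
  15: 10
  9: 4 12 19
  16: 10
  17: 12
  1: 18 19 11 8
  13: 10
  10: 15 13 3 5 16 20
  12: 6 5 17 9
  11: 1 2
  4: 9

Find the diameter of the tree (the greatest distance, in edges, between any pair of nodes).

A longest path is 2 - 11 - 1 - 19 - 9 - 12 - 5 - 10 - 20, with 8 edges.

8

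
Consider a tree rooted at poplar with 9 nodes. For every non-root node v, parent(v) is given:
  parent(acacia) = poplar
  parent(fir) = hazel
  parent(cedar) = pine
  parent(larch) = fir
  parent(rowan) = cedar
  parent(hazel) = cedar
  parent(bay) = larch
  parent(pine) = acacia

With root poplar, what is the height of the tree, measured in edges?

7

bay sits deepest: poplar → acacia → pine → cedar → hazel → fir → larch → bay — 7 edges from the root.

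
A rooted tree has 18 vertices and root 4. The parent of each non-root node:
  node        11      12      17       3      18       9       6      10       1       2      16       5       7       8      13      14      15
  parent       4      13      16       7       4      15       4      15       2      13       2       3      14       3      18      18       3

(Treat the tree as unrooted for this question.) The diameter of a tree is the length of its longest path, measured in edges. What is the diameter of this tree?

BFS from 10 reaches 17 last, at distance 9; BFS from 17 confirms no node is farther.
Path: 10 - 15 - 3 - 7 - 14 - 18 - 13 - 2 - 16 - 17.

9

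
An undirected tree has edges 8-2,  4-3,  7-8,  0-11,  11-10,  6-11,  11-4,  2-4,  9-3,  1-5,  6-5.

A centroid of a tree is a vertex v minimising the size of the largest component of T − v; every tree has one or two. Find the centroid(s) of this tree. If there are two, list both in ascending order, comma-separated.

If 11 is removed the pieces have sizes 6, 3, 1, 1, all ≤ ⌊12/2⌋ = 6.
Its neighbour 4 also leaves a largest component of size 6, so both are centroids.

4, 11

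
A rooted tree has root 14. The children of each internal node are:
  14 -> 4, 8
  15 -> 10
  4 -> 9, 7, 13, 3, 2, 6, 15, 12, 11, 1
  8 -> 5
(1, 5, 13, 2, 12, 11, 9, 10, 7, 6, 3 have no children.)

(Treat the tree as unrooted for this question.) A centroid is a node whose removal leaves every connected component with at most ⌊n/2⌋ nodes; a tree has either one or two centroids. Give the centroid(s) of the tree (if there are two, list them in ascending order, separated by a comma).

Removing 4 splits the tree into components of sizes 3, 2, 1, 1, 1, 1, 1, 1, 1, 1, 1; the largest is 3 ≤ ⌊15/2⌋ = 7.
No neighbour of 4 does as well, so 4 is the unique centroid.

4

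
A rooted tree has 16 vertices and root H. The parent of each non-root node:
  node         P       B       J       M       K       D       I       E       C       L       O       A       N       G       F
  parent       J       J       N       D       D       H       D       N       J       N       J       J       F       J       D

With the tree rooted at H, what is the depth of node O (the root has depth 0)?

5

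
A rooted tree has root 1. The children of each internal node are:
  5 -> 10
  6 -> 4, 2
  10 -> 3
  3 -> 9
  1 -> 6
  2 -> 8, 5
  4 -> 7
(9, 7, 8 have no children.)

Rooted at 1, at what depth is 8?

1 → 6 → 2 → 8 — 3 edges.

3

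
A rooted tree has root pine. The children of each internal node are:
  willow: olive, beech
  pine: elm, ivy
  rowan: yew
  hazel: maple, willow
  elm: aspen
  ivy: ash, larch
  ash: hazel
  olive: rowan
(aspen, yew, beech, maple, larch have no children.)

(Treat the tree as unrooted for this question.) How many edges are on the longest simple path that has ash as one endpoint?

Distances from ash peak at 5, attained at yew.
ash–hazel–willow–olive–rowan–yew

5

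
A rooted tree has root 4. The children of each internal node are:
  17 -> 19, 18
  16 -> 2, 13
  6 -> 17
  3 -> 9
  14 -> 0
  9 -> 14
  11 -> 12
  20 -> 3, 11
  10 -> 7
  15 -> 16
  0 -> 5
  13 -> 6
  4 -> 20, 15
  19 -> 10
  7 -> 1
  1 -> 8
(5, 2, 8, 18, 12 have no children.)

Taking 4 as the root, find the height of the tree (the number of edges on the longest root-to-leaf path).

A deepest node is 8, reached by 4-15-16-13-6-17-19-10-7-1-8.
That path has 10 edges, so the height is 10.

10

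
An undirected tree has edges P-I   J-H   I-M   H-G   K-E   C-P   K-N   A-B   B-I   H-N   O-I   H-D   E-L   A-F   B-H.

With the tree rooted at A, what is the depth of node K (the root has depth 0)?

Climbing from K to the root: K – N – H – B – A. That's 4 steps.

4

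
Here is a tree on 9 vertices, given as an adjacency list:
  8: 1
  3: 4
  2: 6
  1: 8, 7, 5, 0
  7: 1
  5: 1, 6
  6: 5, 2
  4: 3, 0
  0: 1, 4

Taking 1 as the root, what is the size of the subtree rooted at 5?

3

Descendants of 5 (including itself): 5, 6, 2. That's 3.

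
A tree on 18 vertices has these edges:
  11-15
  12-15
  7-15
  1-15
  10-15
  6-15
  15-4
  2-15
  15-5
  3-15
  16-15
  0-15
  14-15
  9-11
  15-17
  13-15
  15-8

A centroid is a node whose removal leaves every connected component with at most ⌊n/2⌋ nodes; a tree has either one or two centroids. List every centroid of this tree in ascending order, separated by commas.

If 15 is removed the pieces have sizes 2, 1, 1, 1, 1, 1, 1, 1, 1, 1, 1, 1, 1, 1, 1, 1, all ≤ ⌊18/2⌋ = 9.
Every other node leaves some component of size > 9, so the centroid is unique.

15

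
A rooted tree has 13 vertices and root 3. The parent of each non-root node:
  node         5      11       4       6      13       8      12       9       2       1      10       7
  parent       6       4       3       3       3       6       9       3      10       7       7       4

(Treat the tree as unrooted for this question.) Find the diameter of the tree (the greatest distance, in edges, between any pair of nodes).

A longest path is 2 – 10 – 7 – 4 – 3 – 6 – 8, with 6 edges.

6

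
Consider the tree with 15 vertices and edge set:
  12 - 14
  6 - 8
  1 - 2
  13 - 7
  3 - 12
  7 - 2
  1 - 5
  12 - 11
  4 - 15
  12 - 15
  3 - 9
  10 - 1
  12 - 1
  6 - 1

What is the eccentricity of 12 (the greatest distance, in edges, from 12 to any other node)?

4

The node farthest from 12 is 13, via 12 – 1 – 2 – 7 – 13 — 4 edges.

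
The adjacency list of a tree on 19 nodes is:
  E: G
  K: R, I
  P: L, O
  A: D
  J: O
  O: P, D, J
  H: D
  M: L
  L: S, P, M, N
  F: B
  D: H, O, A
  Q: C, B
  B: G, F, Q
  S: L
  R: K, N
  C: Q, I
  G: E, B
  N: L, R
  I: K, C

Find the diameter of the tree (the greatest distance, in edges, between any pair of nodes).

13

A longest path is E–G–B–Q–C–I–K–R–N–L–P–O–D–A, with 13 edges.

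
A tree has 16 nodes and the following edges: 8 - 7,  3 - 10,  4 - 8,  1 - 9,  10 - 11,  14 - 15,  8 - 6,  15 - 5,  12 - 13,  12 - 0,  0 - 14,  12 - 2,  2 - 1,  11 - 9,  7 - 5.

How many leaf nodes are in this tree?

4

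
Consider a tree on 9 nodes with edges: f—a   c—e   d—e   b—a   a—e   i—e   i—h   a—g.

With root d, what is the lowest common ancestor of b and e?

b's ancestor chain is b, a, e, d and e's is e, d; they first meet at e.

e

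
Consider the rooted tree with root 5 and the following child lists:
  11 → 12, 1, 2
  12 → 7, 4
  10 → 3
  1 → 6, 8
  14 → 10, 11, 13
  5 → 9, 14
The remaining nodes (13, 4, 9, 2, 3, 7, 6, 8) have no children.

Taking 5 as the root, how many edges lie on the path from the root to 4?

4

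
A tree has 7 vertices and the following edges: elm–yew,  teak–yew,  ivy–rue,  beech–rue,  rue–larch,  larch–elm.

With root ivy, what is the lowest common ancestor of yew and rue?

Path yew→root: yew elm larch rue ivy; path rue→root: rue ivy.
First common node: rue.

rue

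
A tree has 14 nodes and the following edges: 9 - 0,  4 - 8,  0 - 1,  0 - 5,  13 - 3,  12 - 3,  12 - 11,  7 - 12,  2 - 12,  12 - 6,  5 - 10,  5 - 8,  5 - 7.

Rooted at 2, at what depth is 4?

5

Path from 2 to 4: 2 – 12 – 7 – 5 – 8 – 4, which has 5 edges.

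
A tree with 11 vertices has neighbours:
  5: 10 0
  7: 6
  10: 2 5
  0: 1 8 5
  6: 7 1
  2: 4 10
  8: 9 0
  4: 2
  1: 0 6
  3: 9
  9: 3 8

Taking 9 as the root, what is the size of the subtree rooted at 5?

4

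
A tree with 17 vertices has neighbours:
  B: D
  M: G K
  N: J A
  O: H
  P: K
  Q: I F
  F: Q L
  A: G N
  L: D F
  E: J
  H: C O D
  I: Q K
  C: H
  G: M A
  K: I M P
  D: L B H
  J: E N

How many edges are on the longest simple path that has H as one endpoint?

12

A farthest node from H is E.
The path H-D-L-F-Q-I-K-M-G-A-N-J-E has 12 edges.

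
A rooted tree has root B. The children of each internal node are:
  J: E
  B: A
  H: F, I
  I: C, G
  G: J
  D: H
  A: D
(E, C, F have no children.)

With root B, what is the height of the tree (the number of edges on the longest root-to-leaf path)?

7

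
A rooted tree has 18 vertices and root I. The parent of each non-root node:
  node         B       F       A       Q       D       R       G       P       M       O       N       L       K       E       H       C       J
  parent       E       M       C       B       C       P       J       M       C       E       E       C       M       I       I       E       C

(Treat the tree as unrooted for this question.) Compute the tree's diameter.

BFS from Q reaches R last, at distance 6; BFS from R confirms no node is farther.
Path: Q - B - E - C - M - P - R.

6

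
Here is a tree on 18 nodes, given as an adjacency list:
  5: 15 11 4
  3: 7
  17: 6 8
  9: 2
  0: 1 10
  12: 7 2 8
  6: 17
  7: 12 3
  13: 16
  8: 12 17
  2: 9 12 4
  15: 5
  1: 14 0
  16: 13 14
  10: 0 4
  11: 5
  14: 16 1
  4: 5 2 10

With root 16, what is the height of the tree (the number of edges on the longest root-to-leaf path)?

The longest root-to-leaf path is 16 → 14 → 1 → 0 → 10 → 4 → 2 → 12 → 8 → 17 → 6 (10 edges).

10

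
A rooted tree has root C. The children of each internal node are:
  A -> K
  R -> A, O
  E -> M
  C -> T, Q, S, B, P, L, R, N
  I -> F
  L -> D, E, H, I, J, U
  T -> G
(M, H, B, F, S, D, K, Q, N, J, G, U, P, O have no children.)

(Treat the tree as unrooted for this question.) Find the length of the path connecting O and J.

4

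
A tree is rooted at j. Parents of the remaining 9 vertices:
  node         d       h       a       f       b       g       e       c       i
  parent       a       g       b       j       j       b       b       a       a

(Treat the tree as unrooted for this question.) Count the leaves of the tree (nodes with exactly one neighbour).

6

The leaves are c, d, e, f, h, i.
That is 6 leaves.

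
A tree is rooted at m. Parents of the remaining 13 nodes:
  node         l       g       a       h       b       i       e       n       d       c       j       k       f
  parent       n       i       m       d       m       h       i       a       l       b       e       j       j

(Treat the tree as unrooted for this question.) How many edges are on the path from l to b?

l – n – a – m – b: 4 edges.

4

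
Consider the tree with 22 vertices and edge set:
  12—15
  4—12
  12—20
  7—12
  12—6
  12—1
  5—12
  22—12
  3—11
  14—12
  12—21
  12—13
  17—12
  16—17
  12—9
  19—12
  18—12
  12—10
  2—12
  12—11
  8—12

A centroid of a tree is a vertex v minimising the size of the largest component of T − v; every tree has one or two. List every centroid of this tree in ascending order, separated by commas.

12

Delete 12: the remaining components have sizes 2, 2, 1, 1, 1, 1, 1, 1, 1, 1, 1, 1, 1, 1, 1, 1, 1, 1, 1. Max 2 ≤ 11, so 12 is a centroid.
No neighbour of 12 does as well, so 12 is the unique centroid.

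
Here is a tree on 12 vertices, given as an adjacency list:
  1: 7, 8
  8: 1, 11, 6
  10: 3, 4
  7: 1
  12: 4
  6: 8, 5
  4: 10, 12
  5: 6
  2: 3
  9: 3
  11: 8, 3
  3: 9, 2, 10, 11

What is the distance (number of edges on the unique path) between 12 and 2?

4

The path is 12 – 4 – 10 – 3 – 2, which has 4 edges.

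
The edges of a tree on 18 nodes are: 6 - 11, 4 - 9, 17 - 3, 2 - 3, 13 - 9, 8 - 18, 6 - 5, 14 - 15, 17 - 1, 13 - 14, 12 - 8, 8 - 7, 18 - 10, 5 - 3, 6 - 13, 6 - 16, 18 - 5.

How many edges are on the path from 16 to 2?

4

The path is 16–6–5–3–2, which has 4 edges.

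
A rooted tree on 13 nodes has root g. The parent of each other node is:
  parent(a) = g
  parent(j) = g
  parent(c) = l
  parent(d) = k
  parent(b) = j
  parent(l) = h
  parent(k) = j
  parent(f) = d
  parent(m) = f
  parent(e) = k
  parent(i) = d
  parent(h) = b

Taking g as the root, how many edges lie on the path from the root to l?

4

Path from g to l: g–j–b–h–l, which has 4 edges.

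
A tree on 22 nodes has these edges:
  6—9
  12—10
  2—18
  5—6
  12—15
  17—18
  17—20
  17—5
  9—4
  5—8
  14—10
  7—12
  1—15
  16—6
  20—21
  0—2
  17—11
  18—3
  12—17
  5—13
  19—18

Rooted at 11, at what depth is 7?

3

Path from 11 to 7: 11 → 17 → 12 → 7, which has 3 edges.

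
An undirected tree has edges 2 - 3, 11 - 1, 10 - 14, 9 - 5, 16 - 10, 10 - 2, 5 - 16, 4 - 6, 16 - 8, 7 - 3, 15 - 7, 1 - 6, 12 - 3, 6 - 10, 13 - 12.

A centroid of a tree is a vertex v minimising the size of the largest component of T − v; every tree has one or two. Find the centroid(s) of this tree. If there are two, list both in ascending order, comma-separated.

Removing 10 splits the tree into components of sizes 6, 4, 4, 1; the largest is 6 ≤ ⌊16/2⌋ = 8.
Every other node leaves some component of size > 8, so the centroid is unique.

10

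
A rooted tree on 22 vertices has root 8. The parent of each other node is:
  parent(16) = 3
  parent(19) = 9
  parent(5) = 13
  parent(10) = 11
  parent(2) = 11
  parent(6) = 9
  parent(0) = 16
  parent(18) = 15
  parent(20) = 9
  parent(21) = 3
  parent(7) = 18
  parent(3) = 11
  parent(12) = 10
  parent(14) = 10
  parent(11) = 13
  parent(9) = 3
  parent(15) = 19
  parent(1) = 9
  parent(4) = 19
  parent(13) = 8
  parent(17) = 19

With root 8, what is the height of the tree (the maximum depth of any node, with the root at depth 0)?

8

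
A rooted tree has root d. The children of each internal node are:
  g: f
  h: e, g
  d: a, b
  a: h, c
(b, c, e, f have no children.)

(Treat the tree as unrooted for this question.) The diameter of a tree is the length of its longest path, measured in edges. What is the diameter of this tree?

5

BFS from f reaches b last, at distance 5; BFS from b confirms no node is farther.
Path: f-g-h-a-d-b.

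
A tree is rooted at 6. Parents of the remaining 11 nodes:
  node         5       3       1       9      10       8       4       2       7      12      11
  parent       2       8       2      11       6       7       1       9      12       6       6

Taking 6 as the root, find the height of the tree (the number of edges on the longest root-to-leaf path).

A deepest node is 4, reached by 6 → 11 → 9 → 2 → 1 → 4.
That path has 5 edges, so the height is 5.

5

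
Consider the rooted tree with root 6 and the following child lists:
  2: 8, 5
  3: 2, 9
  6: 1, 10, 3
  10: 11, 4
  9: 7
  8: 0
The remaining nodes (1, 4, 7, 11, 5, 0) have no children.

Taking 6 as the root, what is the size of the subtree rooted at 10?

3

Descendants of 10 (including itself): 10, 4, 11. That's 3.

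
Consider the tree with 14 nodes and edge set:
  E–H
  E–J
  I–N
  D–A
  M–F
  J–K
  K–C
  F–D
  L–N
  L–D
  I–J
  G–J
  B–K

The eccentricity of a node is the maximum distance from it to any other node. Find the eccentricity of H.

Distances from H peak at 8, attained at M.
H–E–J–I–N–L–D–F–M

8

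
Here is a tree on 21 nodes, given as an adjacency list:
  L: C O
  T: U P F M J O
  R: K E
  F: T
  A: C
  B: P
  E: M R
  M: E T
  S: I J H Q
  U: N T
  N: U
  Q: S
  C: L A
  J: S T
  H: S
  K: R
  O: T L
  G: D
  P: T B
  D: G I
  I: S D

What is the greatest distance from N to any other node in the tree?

Distances from N peak at 7, attained at G.
N–U–T–J–S–I–D–G

7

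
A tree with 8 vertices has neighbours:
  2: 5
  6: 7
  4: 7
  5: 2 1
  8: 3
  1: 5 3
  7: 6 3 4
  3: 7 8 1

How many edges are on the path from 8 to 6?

3

The path is 8–3–7–6, which has 3 edges.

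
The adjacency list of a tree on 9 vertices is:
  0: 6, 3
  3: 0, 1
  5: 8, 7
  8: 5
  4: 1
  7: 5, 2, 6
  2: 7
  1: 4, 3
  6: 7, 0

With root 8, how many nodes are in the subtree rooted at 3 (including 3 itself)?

3's subtree: {3, 1, 4}, size 3.

3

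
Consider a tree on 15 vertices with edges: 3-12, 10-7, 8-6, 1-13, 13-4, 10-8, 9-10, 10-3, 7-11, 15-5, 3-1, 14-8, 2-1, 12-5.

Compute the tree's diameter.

6

A longest path is 14 – 8 – 10 – 3 – 1 – 13 – 4, with 6 edges.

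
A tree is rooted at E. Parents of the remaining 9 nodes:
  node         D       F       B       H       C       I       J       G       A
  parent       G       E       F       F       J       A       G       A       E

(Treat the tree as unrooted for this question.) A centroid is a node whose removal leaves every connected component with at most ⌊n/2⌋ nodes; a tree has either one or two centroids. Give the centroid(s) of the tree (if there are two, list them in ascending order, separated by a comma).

Removing A splits the tree into components of sizes 4, 4, 1; the largest is 4 ≤ ⌊10/2⌋ = 5.
No neighbour of A does as well, so A is the unique centroid.

A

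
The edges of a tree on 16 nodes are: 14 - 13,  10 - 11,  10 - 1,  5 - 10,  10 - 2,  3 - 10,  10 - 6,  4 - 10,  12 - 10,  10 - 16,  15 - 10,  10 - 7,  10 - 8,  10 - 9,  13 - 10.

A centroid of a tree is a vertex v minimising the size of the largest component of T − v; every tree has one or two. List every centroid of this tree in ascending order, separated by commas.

10

Delete 10: the remaining components have sizes 2, 1, 1, 1, 1, 1, 1, 1, 1, 1, 1, 1, 1, 1. Max 2 ≤ 8, so 10 is a centroid.
No neighbour of 10 does as well, so 10 is the unique centroid.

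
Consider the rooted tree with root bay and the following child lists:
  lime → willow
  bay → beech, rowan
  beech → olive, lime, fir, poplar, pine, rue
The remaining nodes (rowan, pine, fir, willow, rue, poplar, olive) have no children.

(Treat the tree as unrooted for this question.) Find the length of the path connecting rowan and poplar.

3

Walking from rowan: rowan - bay - beech - poplar. Length 3.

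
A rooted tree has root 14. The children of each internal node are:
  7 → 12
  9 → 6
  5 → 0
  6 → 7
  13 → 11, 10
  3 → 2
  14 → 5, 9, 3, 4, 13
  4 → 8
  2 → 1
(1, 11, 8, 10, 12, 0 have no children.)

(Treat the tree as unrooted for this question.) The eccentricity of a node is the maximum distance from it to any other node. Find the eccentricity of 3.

5

Distances from 3 peak at 5, attained at 12.
3–14–9–6–7–12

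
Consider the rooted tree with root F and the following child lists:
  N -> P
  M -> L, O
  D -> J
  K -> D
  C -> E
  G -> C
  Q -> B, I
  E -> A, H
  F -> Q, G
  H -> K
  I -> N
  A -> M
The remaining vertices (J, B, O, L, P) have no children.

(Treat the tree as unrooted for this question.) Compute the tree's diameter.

BFS from P reaches J last, at distance 11; BFS from J confirms no node is farther.
Path: P - N - I - Q - F - G - C - E - H - K - D - J.

11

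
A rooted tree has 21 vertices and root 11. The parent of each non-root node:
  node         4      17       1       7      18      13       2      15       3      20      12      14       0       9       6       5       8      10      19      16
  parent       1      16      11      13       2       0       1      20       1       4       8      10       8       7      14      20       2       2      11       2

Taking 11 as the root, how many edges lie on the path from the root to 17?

Climbing from 17 to the root: 17–16–2–1–11. That's 4 steps.

4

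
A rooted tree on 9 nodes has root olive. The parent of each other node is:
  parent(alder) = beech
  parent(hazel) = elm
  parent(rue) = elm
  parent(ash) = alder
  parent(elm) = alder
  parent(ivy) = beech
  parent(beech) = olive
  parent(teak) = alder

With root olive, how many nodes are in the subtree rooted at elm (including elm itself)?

Descendants of elm (including itself): elm, rue, hazel. That's 3.

3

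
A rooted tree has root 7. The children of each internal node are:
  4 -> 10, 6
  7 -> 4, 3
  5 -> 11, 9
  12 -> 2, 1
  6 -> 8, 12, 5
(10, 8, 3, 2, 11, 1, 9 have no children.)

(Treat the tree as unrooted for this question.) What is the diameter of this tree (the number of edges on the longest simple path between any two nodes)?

A longest path is 1 - 12 - 6 - 4 - 7 - 3, with 5 edges.

5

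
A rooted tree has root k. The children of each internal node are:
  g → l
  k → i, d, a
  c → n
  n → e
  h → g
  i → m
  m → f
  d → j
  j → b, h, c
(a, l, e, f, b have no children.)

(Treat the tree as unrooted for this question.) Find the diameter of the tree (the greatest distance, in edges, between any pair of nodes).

BFS from f reaches e last, at distance 8; BFS from e confirms no node is farther.
Path: f - m - i - k - d - j - c - n - e.

8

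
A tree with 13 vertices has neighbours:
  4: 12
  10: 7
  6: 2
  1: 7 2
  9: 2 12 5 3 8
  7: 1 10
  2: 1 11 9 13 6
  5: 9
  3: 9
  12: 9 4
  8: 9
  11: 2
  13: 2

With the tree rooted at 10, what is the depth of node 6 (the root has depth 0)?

4

Climbing from 6 to the root: 6 → 2 → 1 → 7 → 10. That's 4 steps.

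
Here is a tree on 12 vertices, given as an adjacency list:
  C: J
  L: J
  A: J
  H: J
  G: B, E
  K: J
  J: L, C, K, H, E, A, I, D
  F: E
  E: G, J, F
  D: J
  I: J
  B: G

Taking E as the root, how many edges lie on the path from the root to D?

2

Climbing from D to the root: D → J → E. That's 2 steps.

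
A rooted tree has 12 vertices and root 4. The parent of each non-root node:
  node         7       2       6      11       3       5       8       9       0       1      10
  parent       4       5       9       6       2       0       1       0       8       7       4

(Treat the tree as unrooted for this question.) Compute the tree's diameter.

8

A longest path is 10–4–7–1–8–0–9–6–11, with 8 edges.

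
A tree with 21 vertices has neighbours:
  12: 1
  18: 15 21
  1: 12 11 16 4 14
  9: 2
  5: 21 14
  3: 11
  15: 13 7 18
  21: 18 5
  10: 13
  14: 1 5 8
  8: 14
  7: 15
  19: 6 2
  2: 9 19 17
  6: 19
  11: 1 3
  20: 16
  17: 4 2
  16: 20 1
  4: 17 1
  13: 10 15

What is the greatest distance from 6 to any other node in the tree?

12

Distances from 6 peak at 12, attained at 10.
6 – 19 – 2 – 17 – 4 – 1 – 14 – 5 – 21 – 18 – 15 – 13 – 10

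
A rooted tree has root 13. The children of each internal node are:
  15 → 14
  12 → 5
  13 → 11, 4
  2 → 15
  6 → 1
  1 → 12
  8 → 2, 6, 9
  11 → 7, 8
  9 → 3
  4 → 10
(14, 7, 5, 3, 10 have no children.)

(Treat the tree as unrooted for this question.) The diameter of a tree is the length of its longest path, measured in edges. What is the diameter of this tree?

Starting from 10, a farthest node is 5 at distance 8.
One longest path: 10-4-13-11-8-6-1-12-5.
So the diameter is 8.

8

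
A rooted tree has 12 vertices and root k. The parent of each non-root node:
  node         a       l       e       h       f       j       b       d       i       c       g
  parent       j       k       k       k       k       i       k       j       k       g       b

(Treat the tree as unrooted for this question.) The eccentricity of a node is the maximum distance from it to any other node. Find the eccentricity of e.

4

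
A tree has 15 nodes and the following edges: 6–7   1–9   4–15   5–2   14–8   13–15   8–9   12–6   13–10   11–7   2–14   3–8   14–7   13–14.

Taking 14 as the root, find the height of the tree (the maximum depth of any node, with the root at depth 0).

A deepest node is 4, reached by 14 → 13 → 15 → 4.
That path has 3 edges, so the height is 3.

3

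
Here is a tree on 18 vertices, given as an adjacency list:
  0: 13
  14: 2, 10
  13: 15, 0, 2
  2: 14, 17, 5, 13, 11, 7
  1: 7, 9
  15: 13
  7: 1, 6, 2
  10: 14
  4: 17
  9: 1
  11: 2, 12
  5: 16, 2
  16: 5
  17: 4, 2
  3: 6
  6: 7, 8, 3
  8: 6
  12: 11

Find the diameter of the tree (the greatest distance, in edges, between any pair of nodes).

Starting from 0, a farthest node is 9 at distance 5.
One longest path: 0 – 13 – 2 – 7 – 1 – 9.
So the diameter is 5.

5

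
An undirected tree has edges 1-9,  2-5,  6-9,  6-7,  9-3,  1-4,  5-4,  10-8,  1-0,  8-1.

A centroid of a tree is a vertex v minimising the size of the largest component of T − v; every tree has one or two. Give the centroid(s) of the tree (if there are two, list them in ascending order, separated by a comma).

1

Delete 1: the remaining components have sizes 4, 3, 2, 1. Max 4 ≤ 5, so 1 is a centroid.
Every other node leaves some component of size > 5, so the centroid is unique.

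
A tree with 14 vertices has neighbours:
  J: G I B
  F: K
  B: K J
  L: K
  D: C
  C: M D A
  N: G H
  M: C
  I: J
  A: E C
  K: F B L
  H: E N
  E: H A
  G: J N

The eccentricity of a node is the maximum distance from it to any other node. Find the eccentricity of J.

The node farthest from J is D (M also at distance 7), via J – G – N – H – E – A – C – D — 7 edges.

7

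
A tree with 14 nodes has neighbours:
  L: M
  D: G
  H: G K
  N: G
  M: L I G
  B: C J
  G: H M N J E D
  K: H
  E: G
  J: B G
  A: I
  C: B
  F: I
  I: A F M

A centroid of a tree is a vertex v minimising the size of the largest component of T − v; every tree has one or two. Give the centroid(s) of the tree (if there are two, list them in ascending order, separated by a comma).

G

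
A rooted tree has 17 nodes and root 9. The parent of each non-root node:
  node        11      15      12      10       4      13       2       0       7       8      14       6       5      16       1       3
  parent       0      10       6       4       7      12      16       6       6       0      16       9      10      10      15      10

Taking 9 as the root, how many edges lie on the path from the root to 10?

4

9–6–7–4–10 — 4 edges.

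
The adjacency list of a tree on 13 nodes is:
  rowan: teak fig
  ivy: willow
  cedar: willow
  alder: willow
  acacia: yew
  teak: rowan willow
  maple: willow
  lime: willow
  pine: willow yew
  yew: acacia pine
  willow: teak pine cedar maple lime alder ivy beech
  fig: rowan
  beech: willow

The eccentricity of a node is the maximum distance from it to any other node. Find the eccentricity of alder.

4

A farthest node from alder is fig (acacia also at distance 4).
The path alder–willow–teak–rowan–fig has 4 edges.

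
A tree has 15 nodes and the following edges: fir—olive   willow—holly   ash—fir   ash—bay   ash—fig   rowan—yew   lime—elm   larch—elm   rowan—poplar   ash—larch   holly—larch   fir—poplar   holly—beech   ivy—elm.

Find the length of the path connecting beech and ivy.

beech–holly–larch–elm–ivy: 4 edges.

4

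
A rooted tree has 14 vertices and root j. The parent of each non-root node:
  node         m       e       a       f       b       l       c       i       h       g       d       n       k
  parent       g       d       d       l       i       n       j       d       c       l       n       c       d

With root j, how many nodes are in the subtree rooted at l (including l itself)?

4

The subtree rooted at l contains: l, g, f, m — 4 nodes.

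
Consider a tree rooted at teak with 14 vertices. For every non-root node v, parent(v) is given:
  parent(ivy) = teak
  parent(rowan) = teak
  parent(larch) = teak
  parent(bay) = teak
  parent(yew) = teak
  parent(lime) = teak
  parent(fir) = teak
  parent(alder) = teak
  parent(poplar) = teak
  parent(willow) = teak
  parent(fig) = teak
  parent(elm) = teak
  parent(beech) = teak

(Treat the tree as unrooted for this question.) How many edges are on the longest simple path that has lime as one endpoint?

Distances from lime peak at 2, attained at poplar (fig, rowan, elm, larch, yew, willow, beech, bay, fir, ivy, alder also at distance 2).
lime – teak – poplar

2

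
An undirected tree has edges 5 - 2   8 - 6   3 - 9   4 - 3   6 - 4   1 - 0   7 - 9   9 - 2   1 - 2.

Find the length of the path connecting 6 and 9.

3

6–4–3–9: 3 edges.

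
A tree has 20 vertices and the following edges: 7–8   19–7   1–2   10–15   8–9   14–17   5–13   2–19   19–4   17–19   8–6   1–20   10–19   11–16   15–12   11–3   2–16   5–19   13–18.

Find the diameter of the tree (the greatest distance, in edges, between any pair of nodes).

Starting from 3, a farthest node is 9 at distance 7.
One longest path: 3-11-16-2-19-7-8-9.
So the diameter is 7.

7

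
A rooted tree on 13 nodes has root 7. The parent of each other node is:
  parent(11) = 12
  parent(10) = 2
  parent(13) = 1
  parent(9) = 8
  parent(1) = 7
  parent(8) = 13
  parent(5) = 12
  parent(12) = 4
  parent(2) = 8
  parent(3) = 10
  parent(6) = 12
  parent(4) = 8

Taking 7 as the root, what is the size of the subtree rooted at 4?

4's subtree: {4, 12, 6, 11, 5}, size 5.

5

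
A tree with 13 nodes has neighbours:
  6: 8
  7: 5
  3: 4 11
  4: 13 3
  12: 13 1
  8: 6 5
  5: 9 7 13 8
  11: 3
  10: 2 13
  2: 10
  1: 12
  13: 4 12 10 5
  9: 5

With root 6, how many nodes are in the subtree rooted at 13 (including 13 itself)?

8

Descendants of 13 (including itself): 13, 4, 12, 10, 3, 1, 2, 11. That's 8.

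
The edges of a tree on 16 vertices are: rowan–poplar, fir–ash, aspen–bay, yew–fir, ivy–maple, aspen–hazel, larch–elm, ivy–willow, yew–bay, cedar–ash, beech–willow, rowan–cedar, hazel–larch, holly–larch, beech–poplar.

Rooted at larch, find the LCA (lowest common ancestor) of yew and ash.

Path yew→root: yew bay aspen hazel larch; path ash→root: ash fir yew bay aspen hazel larch.
First common node: yew.

yew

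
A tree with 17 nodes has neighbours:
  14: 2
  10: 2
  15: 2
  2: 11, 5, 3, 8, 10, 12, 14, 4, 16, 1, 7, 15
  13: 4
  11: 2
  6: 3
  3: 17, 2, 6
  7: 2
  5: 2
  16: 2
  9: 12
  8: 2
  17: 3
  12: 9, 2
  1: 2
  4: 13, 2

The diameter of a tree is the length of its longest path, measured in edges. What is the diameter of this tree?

4

A longest path is 9-12-2-3-6, with 4 edges.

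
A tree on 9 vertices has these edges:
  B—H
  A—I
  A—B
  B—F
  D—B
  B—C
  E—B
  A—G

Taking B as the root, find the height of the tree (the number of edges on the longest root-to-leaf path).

2

The longest root-to-leaf path is B → A → I (2 edges).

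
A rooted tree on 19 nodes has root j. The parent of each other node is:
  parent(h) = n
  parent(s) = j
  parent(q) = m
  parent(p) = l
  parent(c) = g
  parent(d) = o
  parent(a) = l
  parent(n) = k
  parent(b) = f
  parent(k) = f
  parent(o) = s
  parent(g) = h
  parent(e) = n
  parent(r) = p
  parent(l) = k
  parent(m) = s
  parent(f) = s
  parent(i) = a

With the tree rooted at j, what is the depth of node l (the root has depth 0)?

Climbing from l to the root: l–k–f–s–j. That's 4 steps.

4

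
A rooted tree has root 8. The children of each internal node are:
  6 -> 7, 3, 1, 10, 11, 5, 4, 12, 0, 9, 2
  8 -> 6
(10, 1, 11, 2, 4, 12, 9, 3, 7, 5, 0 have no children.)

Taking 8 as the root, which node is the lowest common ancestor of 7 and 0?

6

Ancestors of 7 (toward the root): 7, 6, 8.
Ancestors of 0: 0, 6, 8.
The deepest node appearing in both lists is 6.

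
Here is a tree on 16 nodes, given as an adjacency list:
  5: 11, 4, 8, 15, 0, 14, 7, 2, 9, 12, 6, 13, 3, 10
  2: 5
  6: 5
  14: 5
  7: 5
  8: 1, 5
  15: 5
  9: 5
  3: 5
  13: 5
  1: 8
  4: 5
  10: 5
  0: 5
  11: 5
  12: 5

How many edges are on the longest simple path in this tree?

3

BFS from 1 reaches 15 last, at distance 3; BFS from 15 confirms no node is farther.
Path: 1-8-5-15.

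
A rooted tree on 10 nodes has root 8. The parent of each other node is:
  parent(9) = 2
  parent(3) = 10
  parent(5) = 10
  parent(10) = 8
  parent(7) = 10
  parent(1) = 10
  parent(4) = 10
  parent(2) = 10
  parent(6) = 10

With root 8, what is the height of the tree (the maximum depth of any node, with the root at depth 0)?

3

A deepest node is 9, reached by 8-10-2-9.
That path has 3 edges, so the height is 3.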